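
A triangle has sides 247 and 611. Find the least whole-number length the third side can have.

The third side must be strictly greater than |247 − 611| = 364.
The smallest integer above 364 is 365.

365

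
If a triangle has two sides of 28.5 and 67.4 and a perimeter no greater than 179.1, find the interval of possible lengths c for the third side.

Triangle inequality alone gives 38.9 < c < 95.9.
The perimeter condition gives c ≤ 179.1 − 28.5 − 67.4 = 83.2.
Intersecting the two: 38.9 < c ≤ 83.2.

38.9 < c ≤ 83.2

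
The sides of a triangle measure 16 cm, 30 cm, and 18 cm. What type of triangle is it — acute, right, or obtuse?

obtuse

Compare the square of the longest side to the sum of squares of the other two: 16² + 18² = 580 < 900 = 30².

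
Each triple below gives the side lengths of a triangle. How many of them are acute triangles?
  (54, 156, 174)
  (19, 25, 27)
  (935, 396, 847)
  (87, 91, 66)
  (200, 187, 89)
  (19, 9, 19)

4

(54,156,174): 54²+156² = 27252 < 30276 = 174² → obtuse
(19,25,27): 19²+25² = 986 > 729 = 27² → acute
(935,396,847): 396²+847² = 874225 = 935² → right
(87,91,66): 66²+87² = 11925 > 8281 = 91² → acute
(200,187,89): 89²+187² = 42890 > 40000 = 200² → acute
(19,9,19): 9²+19² = 442 > 361 = 19² → acute
4 of the 6 are acute.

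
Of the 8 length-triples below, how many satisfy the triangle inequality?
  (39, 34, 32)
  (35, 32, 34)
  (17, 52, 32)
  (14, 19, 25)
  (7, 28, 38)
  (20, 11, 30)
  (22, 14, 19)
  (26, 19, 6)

(32,34,39): 32+34 > 39 → valid
(32,34,35): 32+34 > 35 → valid
(17,32,52): 17+32 ≤ 52 → not valid
(14,19,25): 14+19 > 25 → valid
(7,28,38): 7+28 ≤ 38 → not valid
(11,20,30): 11+20 > 30 → valid
(14,19,22): 14+19 > 22 → valid
(6,19,26): 6+19 ≤ 26 → not valid
5 of the 8 triples form a triangle.

5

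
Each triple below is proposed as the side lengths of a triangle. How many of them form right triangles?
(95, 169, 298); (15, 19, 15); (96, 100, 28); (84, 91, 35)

2

(95,169,298): 95+169 ≤ 298, not a triangle
(15,19,15): 15²+15² = 450 > 361 = 19² → acute
(96,100,28): 28²+96² = 10000 = 100² → right
(84,91,35): 35²+84² = 8281 = 91² → right
2 of the 4 are right.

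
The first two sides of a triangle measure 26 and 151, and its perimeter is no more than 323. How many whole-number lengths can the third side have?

21

Triangle inequality: 125 < x < 177. Perimeter ≤ 323 gives x ≤ 323 − 26 − 151 = 146.
So 125 < x ≤ 146; integers 126 through 146: 21 values.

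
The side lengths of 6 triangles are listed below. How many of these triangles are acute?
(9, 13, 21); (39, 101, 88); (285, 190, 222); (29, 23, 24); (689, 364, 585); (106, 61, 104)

(9,13,21): 9²+13² = 250 < 441 = 21² → obtuse
(39,101,88): 39²+88² = 9265 < 10201 = 101² → obtuse
(285,190,222): 190²+222² = 85384 > 81225 = 285² → acute
(29,23,24): 23²+24² = 1105 > 841 = 29² → acute
(689,364,585): 364²+585² = 474721 = 689² → right
(106,61,104): 61²+104² = 14537 > 11236 = 106² → acute
3 of the 6 are acute.

3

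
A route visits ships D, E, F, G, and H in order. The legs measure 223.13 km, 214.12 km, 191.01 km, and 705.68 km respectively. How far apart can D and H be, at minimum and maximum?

77.42 ≤ DH ≤ 1333.94 km

The maximum is all hops collinear in one direction: 223.13 + 214.12 + 191.01 + 705.68 = 1333.94.
The longest hop is 705.68; the others sum to 628.26. Folding the others back against it leaves at least 705.68 − 628.26 = 77.42.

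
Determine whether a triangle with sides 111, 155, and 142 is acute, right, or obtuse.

Compare the square of the longest side to the sum of squares of the other two: 111² + 142² = 32485 > 24025 = 155².

acute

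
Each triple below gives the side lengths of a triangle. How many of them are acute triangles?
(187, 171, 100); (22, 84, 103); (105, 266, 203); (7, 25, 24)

(187,171,100): 100²+171² = 39241 > 34969 = 187² → acute
(22,84,103): 22²+84² = 7540 < 10609 = 103² → obtuse
(105,266,203): 105²+203² = 52234 < 70756 = 266² → obtuse
(7,25,24): 7²+24² = 625 = 25² → right
1 of the 4 is acute.

1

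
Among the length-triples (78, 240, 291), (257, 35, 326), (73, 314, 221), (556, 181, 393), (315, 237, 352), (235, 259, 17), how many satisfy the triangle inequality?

3

(78,240,291): 78+240 > 291 → valid
(35,257,326): 35+257 ≤ 326 → not valid
(73,221,314): 73+221 ≤ 314 → not valid
(181,393,556): 181+393 > 556 → valid
(237,315,352): 237+315 > 352 → valid
(17,235,259): 17+235 ≤ 259 → not valid
3 of the 6 triples form a triangle.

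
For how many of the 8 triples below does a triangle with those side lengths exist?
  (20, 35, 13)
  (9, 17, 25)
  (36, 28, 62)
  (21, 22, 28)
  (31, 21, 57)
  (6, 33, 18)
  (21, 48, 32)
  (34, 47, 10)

(13,20,35): 13+20 ≤ 35 → not valid
(9,17,25): 9+17 > 25 → valid
(28,36,62): 28+36 > 62 → valid
(21,22,28): 21+22 > 28 → valid
(21,31,57): 21+31 ≤ 57 → not valid
(6,18,33): 6+18 ≤ 33 → not valid
(21,32,48): 21+32 > 48 → valid
(10,34,47): 10+34 ≤ 47 → not valid
4 of the 8 triples form a triangle.

4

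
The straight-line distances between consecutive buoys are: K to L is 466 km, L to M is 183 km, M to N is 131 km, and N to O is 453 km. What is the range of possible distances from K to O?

The maximum is all hops collinear in one direction: 466 + 183 + 131 + 453 = 1233.
The longest hop is 466; the others sum to 767. Since 466 ≤ 767, the path can fold back on itself completely, so the minimum distance is 0.

0 ≤ KO ≤ 1233 km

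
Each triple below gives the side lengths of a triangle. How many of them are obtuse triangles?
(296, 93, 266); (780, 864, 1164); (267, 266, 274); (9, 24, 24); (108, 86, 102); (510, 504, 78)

(296,93,266): 93²+266² = 79405 < 87616 = 296² → obtuse
(780,864,1164): 780²+864² = 1354896 = 1164² → right
(267,266,274): 266²+267² = 142045 > 75076 = 274² → acute
(9,24,24): 9²+24² = 657 > 576 = 24² → acute
(108,86,102): 86²+102² = 17800 > 11664 = 108² → acute
(510,504,78): 78²+504² = 260100 = 510² → right
1 of the 6 is obtuse.

1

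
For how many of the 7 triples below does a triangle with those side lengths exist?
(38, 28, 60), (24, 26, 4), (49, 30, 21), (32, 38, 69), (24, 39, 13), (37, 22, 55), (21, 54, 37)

(28,38,60): 28+38 > 60 → valid
(4,24,26): 4+24 > 26 → valid
(21,30,49): 21+30 > 49 → valid
(32,38,69): 32+38 > 69 → valid
(13,24,39): 13+24 ≤ 39 → not valid
(22,37,55): 22+37 > 55 → valid
(21,37,54): 21+37 > 54 → valid
6 of the 7 triples form a triangle.

6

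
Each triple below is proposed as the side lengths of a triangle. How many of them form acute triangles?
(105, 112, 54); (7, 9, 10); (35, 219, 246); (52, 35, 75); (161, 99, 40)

2

(105,112,54): 54²+105² = 13941 > 12544 = 112² → acute
(7,9,10): 7²+9² = 130 > 100 = 10² → acute
(35,219,246): 35²+219² = 49186 < 60516 = 246² → obtuse
(52,35,75): 35²+52² = 3929 < 5625 = 75² → obtuse
(161,99,40): 40+99 ≤ 161, not a triangle
2 of the 5 are acute.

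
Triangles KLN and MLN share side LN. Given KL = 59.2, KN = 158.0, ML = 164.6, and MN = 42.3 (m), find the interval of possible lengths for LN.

From triangle KLN: |59.2 − 158.0| < LN < 59.2 + 158.0, i.e. 98.8 < LN < 217.2.
From triangle MLN: 122.3 < LN < 206.9.
Both must hold, so LN lies in the intersection.

122.3 < LN < 206.9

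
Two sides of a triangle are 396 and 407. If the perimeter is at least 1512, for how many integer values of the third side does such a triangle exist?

94

Triangle inequality: 11 < x < 803. Perimeter ≥ 1512 gives x ≥ 1512 − 396 − 407 = 709.
So 709 ≤ x < 803; integers 709 through 802: 94 values.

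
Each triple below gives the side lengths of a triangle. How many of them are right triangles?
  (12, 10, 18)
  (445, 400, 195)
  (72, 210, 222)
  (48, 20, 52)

3

(12,10,18): 10²+12² = 244 < 324 = 18² → obtuse
(445,400,195): 195²+400² = 198025 = 445² → right
(72,210,222): 72²+210² = 49284 = 222² → right
(48,20,52): 20²+48² = 2704 = 52² → right
3 of the 4 are right.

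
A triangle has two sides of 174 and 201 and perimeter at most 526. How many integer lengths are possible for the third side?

124

Triangle inequality: 27 < x < 375. Perimeter ≤ 526 gives x ≤ 526 − 174 − 201 = 151.
So 27 < x ≤ 151; integers 28 through 151: 124 values.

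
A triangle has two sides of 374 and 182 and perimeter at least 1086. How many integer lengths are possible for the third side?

Triangle inequality: 192 < x < 556. Perimeter ≥ 1086 gives x ≥ 1086 − 374 − 182 = 530.
So 530 ≤ x < 556; integers 530 through 555: 26 values.

26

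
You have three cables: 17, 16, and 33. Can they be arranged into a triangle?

No

The two shorter sides sum to 33, exactly equal to the longest side 33.
That gives only a degenerate (flat) triangle — the inequality must be strict.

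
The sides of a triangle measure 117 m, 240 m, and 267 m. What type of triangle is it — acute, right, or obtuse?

Compare the square of the longest side to the sum of squares of the other two: 117² + 240² = 71289 = 267².

right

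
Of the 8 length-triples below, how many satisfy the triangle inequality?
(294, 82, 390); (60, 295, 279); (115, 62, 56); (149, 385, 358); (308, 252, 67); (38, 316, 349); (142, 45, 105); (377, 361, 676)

(82,294,390): 82+294 ≤ 390 → not valid
(60,279,295): 60+279 > 295 → valid
(56,62,115): 56+62 > 115 → valid
(149,358,385): 149+358 > 385 → valid
(67,252,308): 67+252 > 308 → valid
(38,316,349): 38+316 > 349 → valid
(45,105,142): 45+105 > 142 → valid
(361,377,676): 361+377 > 676 → valid
7 of the 8 triples form a triangle.

7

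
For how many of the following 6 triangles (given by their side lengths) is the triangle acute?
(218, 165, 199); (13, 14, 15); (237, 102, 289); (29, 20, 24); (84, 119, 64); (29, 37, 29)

4

(218,165,199): 165²+199² = 66826 > 47524 = 218² → acute
(13,14,15): 13²+14² = 365 > 225 = 15² → acute
(237,102,289): 102²+237² = 66573 < 83521 = 289² → obtuse
(29,20,24): 20²+24² = 976 > 841 = 29² → acute
(84,119,64): 64²+84² = 11152 < 14161 = 119² → obtuse
(29,37,29): 29²+29² = 1682 > 1369 = 37² → acute
4 of the 6 are acute.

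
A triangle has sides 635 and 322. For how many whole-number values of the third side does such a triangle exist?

643

The third side lies in the open interval (313, 957).
Integers from 314 to 956 inclusive: 956 − 314 + 1 = 643.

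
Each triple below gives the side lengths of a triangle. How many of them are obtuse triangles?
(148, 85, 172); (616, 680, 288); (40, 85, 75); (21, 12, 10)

2

(148,85,172): 85²+148² = 29129 < 29584 = 172² → obtuse
(616,680,288): 288²+616² = 462400 = 680² → right
(40,85,75): 40²+75² = 7225 = 85² → right
(21,12,10): 10²+12² = 244 < 441 = 21² → obtuse
2 of the 4 are obtuse.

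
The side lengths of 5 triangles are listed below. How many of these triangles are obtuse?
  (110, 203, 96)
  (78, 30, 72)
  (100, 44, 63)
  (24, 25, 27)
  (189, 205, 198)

2

(110,203,96): 96²+110² = 21316 < 41209 = 203² → obtuse
(78,30,72): 30²+72² = 6084 = 78² → right
(100,44,63): 44²+63² = 5905 < 10000 = 100² → obtuse
(24,25,27): 24²+25² = 1201 > 729 = 27² → acute
(189,205,198): 189²+198² = 74925 > 42025 = 205² → acute
2 of the 5 are obtuse.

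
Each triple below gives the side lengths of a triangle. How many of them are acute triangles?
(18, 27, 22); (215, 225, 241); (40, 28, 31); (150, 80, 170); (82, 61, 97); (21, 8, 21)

5

(18,27,22): 18²+22² = 808 > 729 = 27² → acute
(215,225,241): 215²+225² = 96850 > 58081 = 241² → acute
(40,28,31): 28²+31² = 1745 > 1600 = 40² → acute
(150,80,170): 80²+150² = 28900 = 170² → right
(82,61,97): 61²+82² = 10445 > 9409 = 97² → acute
(21,8,21): 8²+21² = 505 > 441 = 21² → acute
5 of the 6 are acute.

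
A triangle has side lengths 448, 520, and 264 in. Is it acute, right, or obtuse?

Compare the square of the longest side to the sum of squares of the other two: 264² + 448² = 270400 = 520².

right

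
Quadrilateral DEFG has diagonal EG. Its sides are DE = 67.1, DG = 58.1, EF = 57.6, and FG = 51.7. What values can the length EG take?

From triangle DEG: |67.1 − 58.1| < EG < 67.1 + 58.1, i.e. 9.0 < EG < 125.2.
From triangle FEG: 5.9 < EG < 109.3.
Both must hold, so EG lies in the intersection.

9.0 < EG < 109.3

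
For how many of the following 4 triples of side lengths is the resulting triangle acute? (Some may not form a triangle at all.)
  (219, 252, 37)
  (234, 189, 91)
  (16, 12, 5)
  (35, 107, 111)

1

(219,252,37): 37²+219² = 49330 < 63504 = 252² → obtuse
(234,189,91): 91²+189² = 44002 < 54756 = 234² → obtuse
(16,12,5): 5²+12² = 169 < 256 = 16² → obtuse
(35,107,111): 35²+107² = 12674 > 12321 = 111² → acute
1 of the 4 is acute.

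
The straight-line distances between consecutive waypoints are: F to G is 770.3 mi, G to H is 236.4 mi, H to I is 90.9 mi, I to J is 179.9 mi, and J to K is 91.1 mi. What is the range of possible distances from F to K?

172.0 ≤ FK ≤ 1368.6 mi

The maximum is all hops collinear in one direction: 770.3 + 236.4 + 90.9 + 179.9 + 91.1 = 1368.6.
The longest hop is 770.3; the others sum to 598.3. Folding the others back against it leaves at least 770.3 − 598.3 = 172.0.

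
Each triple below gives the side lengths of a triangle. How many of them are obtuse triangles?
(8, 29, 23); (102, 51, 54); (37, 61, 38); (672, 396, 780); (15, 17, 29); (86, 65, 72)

4

(8,29,23): 8²+23² = 593 < 841 = 29² → obtuse
(102,51,54): 51²+54² = 5517 < 10404 = 102² → obtuse
(37,61,38): 37²+38² = 2813 < 3721 = 61² → obtuse
(672,396,780): 396²+672² = 608400 = 780² → right
(15,17,29): 15²+17² = 514 < 841 = 29² → obtuse
(86,65,72): 65²+72² = 9409 > 7396 = 86² → acute
4 of the 6 are obtuse.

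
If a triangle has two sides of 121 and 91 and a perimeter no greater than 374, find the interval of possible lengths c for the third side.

30 < c ≤ 162

Triangle inequality alone gives 30 < c < 212.
The perimeter condition gives c ≤ 374 − 121 − 91 = 162.
Intersecting the two: 30 < c ≤ 162.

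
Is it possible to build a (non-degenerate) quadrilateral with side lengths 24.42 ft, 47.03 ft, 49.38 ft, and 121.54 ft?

For a quadrilateral, each side must be shorter than the sum of the others.
Here the longest side is 121.54, but the remaining 3 sides sum to only 120.83.

No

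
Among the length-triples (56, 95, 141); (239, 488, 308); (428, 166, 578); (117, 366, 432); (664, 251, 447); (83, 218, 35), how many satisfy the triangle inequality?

(56,95,141): 56+95 > 141 → valid
(239,308,488): 239+308 > 488 → valid
(166,428,578): 166+428 > 578 → valid
(117,366,432): 117+366 > 432 → valid
(251,447,664): 251+447 > 664 → valid
(35,83,218): 35+83 ≤ 218 → not valid
5 of the 6 triples form a triangle.

5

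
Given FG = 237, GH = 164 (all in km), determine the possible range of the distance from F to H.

73 ≤ FH ≤ 401 km

By the triangle inequality, |237 − 164| ≤ FH ≤ 237 + 164.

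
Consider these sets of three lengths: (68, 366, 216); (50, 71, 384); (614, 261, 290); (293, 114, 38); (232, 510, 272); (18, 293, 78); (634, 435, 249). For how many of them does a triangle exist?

(68,216,366): 68+216 ≤ 366 → not valid
(50,71,384): 50+71 ≤ 384 → not valid
(261,290,614): 261+290 ≤ 614 → not valid
(38,114,293): 38+114 ≤ 293 → not valid
(232,272,510): 232+272 ≤ 510 → not valid
(18,78,293): 18+78 ≤ 293 → not valid
(249,435,634): 249+435 > 634 → valid
1 of the 7 triples forms a triangle.

1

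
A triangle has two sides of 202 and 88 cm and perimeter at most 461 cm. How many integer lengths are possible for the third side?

57

Triangle inequality: 114 < x < 290. Perimeter ≤ 461 gives x ≤ 461 − 202 − 88 = 171.
So 114 < x ≤ 171; integers 115 through 171: 57 values.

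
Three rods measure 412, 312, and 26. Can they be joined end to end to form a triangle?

The longest side is 412, but the other two sum to only 338.
338 < 412, so the triangle inequality fails.

No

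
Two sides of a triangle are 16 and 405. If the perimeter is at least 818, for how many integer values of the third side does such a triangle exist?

Triangle inequality: 389 < x < 421. Perimeter ≥ 818 gives x ≥ 818 − 16 − 405 = 397.
So 397 ≤ x < 421; integers 397 through 420: 24 values.

24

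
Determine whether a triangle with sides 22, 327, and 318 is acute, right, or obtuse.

obtuse

Compare the square of the longest side to the sum of squares of the other two: 22² + 318² = 101608 < 106929 = 327².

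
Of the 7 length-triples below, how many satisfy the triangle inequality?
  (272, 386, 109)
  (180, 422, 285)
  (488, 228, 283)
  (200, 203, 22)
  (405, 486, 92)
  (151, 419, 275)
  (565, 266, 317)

(109,272,386): 109+272 ≤ 386 → not valid
(180,285,422): 180+285 > 422 → valid
(228,283,488): 228+283 > 488 → valid
(22,200,203): 22+200 > 203 → valid
(92,405,486): 92+405 > 486 → valid
(151,275,419): 151+275 > 419 → valid
(266,317,565): 266+317 > 565 → valid
6 of the 7 triples form a triangle.

6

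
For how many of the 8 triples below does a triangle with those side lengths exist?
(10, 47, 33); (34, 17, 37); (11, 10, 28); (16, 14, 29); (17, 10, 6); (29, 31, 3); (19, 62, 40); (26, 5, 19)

(10,33,47): 10+33 ≤ 47 → not valid
(17,34,37): 17+34 > 37 → valid
(10,11,28): 10+11 ≤ 28 → not valid
(14,16,29): 14+16 > 29 → valid
(6,10,17): 6+10 ≤ 17 → not valid
(3,29,31): 3+29 > 31 → valid
(19,40,62): 19+40 ≤ 62 → not valid
(5,19,26): 5+19 ≤ 26 → not valid
3 of the 8 triples form a triangle.

3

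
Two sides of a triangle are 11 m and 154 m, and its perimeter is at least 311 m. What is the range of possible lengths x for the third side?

146 ≤ x < 165 m

Triangle inequality alone gives 143 < x < 165.
The perimeter condition gives x ≥ 311 − 11 − 154 = 146.
Intersecting the two: 146 ≤ x < 165.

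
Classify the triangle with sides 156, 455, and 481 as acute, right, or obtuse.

Compare the square of the longest side to the sum of squares of the other two: 156² + 455² = 231361 = 481².

right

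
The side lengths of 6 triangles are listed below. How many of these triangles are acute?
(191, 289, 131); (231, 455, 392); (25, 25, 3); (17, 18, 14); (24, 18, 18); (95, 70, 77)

4

(191,289,131): 131²+191² = 53642 < 83521 = 289² → obtuse
(231,455,392): 231²+392² = 207025 = 455² → right
(25,25,3): 3²+25² = 634 > 625 = 25² → acute
(17,18,14): 14²+17² = 485 > 324 = 18² → acute
(24,18,18): 18²+18² = 648 > 576 = 24² → acute
(95,70,77): 70²+77² = 10829 > 9025 = 95² → acute
4 of the 6 are acute.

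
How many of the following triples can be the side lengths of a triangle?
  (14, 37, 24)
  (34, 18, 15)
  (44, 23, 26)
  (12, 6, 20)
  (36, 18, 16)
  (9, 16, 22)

3

(14,24,37): 14+24 > 37 → valid
(15,18,34): 15+18 ≤ 34 → not valid
(23,26,44): 23+26 > 44 → valid
(6,12,20): 6+12 ≤ 20 → not valid
(16,18,36): 16+18 ≤ 36 → not valid
(9,16,22): 9+16 > 22 → valid
3 of the 6 triples form a triangle.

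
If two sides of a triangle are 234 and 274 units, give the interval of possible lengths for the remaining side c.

By the triangle inequality, c must be less than 234 + 274 = 508 and greater than |234 − 274| = 40.

40 < c < 508 (units)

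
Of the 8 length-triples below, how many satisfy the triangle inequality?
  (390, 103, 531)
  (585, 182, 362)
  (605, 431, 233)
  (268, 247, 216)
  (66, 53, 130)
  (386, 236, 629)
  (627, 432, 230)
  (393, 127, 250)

(103,390,531): 103+390 ≤ 531 → not valid
(182,362,585): 182+362 ≤ 585 → not valid
(233,431,605): 233+431 > 605 → valid
(216,247,268): 216+247 > 268 → valid
(53,66,130): 53+66 ≤ 130 → not valid
(236,386,629): 236+386 ≤ 629 → not valid
(230,432,627): 230+432 > 627 → valid
(127,250,393): 127+250 ≤ 393 → not valid
3 of the 8 triples form a triangle.

3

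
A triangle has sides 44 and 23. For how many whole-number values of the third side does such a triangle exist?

45

The third side lies in the open interval (21, 67).
Integers from 22 to 66 inclusive: 66 − 22 + 1 = 45.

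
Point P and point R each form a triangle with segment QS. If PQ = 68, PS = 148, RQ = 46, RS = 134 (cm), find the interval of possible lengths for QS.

From triangle PQS: |68 − 148| < QS < 68 + 148, i.e. 80 < QS < 216.
From triangle RQS: 88 < QS < 180.
Both must hold, so QS lies in the intersection.

88 < QS < 180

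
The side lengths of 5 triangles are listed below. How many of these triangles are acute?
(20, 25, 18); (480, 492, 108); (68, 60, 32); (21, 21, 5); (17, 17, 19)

3

(20,25,18): 18²+20² = 724 > 625 = 25² → acute
(480,492,108): 108²+480² = 242064 = 492² → right
(68,60,32): 32²+60² = 4624 = 68² → right
(21,21,5): 5²+21² = 466 > 441 = 21² → acute
(17,17,19): 17²+17² = 578 > 361 = 19² → acute
3 of the 5 are acute.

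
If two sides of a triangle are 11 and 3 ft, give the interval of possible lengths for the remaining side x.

8 < x < 14

By the triangle inequality, x must be less than 11 + 3 = 14 and greater than |11 − 3| = 8.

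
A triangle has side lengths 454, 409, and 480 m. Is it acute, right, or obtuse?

acute

Compare the square of the longest side to the sum of squares of the other two: 409² + 454² = 373397 > 230400 = 480².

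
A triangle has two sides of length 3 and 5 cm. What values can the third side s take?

2 < s < 8

By the triangle inequality, s must be less than 3 + 5 = 8 and greater than |3 − 5| = 2.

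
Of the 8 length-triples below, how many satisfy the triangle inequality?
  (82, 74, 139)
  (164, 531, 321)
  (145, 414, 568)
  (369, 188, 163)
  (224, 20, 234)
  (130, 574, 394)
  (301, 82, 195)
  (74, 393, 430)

3

(74,82,139): 74+82 > 139 → valid
(164,321,531): 164+321 ≤ 531 → not valid
(145,414,568): 145+414 ≤ 568 → not valid
(163,188,369): 163+188 ≤ 369 → not valid
(20,224,234): 20+224 > 234 → valid
(130,394,574): 130+394 ≤ 574 → not valid
(82,195,301): 82+195 ≤ 301 → not valid
(74,393,430): 74+393 > 430 → valid
3 of the 8 triples form a triangle.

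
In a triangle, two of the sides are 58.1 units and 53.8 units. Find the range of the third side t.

By the triangle inequality, t must be less than 58.1 + 53.8 = 111.9 and greater than |58.1 − 53.8| = 4.3.

4.3 < t < 111.9 (units)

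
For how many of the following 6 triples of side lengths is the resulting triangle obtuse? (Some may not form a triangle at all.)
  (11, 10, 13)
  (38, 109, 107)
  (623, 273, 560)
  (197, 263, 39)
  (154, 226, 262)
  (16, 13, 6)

1

(11,10,13): 10²+11² = 221 > 169 = 13² → acute
(38,109,107): 38²+107² = 12893 > 11881 = 109² → acute
(623,273,560): 273²+560² = 388129 = 623² → right
(197,263,39): 39+197 ≤ 263, not a triangle
(154,226,262): 154²+226² = 74792 > 68644 = 262² → acute
(16,13,6): 6²+13² = 205 < 256 = 16² → obtuse
1 of the 6 is obtuse.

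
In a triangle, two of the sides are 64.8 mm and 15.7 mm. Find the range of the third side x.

49.1 < x < 80.5 (mm)

By the triangle inequality, x must be less than 64.8 + 15.7 = 80.5 and greater than |64.8 − 15.7| = 49.1.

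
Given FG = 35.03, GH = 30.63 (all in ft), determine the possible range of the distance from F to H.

4.40 ≤ FH ≤ 65.66 ft

By the triangle inequality, |35.03 − 30.63| ≤ FH ≤ 35.03 + 30.63.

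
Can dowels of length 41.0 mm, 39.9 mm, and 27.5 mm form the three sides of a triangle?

The longest side is 41.0, and the other two sum to 67.4.
Since 67.4 > 41.0, the triangle inequality holds.

Yes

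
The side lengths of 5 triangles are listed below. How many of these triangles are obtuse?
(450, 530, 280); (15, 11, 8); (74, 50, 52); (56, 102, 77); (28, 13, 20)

(450,530,280): 280²+450² = 280900 = 530² → right
(15,11,8): 8²+11² = 185 < 225 = 15² → obtuse
(74,50,52): 50²+52² = 5204 < 5476 = 74² → obtuse
(56,102,77): 56²+77² = 9065 < 10404 = 102² → obtuse
(28,13,20): 13²+20² = 569 < 784 = 28² → obtuse
4 of the 5 are obtuse.

4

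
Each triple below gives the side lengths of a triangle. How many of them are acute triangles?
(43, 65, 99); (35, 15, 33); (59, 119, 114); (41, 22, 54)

(43,65,99): 43²+65² = 6074 < 9801 = 99² → obtuse
(35,15,33): 15²+33² = 1314 > 1225 = 35² → acute
(59,119,114): 59²+114² = 16477 > 14161 = 119² → acute
(41,22,54): 22²+41² = 2165 < 2916 = 54² → obtuse
2 of the 4 are acute.

2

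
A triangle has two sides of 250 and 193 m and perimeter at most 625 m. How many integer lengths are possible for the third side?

Triangle inequality: 57 < x < 443. Perimeter ≤ 625 gives x ≤ 625 − 250 − 193 = 182.
So 57 < x ≤ 182; integers 58 through 182: 125 values.

125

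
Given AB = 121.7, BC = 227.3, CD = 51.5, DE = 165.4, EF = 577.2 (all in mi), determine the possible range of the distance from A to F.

The maximum is all hops collinear in one direction: 121.7 + 227.3 + 51.5 + 165.4 + 577.2 = 1143.1.
The longest hop is 577.2; the others sum to 565.9. Folding the others back against it leaves at least 577.2 − 565.9 = 11.3.

11.3 ≤ AF ≤ 1143.1 mi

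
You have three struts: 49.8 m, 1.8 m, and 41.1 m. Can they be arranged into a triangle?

No

The longest side is 49.8, but the other two sum to only 42.9.
42.9 < 49.8, so the triangle inequality fails.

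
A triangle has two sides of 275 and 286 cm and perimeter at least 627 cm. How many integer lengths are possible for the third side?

495

Triangle inequality: 11 < x < 561. Perimeter ≥ 627 gives x ≥ 627 − 275 − 286 = 66.
So 66 ≤ x < 561; integers 66 through 560: 495 values.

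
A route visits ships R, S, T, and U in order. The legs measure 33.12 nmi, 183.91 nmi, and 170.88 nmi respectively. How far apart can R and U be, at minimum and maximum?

0 ≤ RU ≤ 387.91 nmi

The maximum is all hops collinear in one direction: 33.12 + 183.91 + 170.88 = 387.91.
The longest hop is 183.91; the others sum to 204.00. Since 183.91 ≤ 204.00, the path can fold back on itself completely, so the minimum distance is 0.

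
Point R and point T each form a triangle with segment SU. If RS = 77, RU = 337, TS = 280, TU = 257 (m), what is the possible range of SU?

From triangle RSU: |77 − 337| < SU < 77 + 337, i.e. 260 < SU < 414.
From triangle TSU: 23 < SU < 537.
Both must hold, so SU lies in the intersection.

260 < SU < 414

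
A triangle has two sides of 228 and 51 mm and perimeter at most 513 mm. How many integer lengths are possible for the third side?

57

Triangle inequality: 177 < x < 279. Perimeter ≤ 513 gives x ≤ 513 − 228 − 51 = 234.
So 177 < x ≤ 234; integers 178 through 234: 57 values.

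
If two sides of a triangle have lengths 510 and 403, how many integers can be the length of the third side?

805

The third side lies in the open interval (107, 913).
Integers from 108 to 912 inclusive: 912 − 108 + 1 = 805.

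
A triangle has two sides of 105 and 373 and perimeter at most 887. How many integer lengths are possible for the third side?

141

Triangle inequality: 268 < x < 478. Perimeter ≤ 887 gives x ≤ 887 − 105 − 373 = 409.
So 268 < x ≤ 409; integers 269 through 409: 141 values.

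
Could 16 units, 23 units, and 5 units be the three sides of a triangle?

The longest side is 23, but the other two sum to only 21.
21 < 23, so the triangle inequality fails.

No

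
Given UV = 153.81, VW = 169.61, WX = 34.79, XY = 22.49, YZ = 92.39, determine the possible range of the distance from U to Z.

0 ≤ UZ ≤ 473.09

The maximum is all hops collinear in one direction: 153.81 + 169.61 + 34.79 + 22.49 + 92.39 = 473.09.
The longest hop is 169.61; the others sum to 303.48. Since 169.61 ≤ 303.48, the path can fold back on itself completely, so the minimum distance is 0.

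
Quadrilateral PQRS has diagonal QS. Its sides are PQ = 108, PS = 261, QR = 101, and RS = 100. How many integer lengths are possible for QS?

47

From triangle PQS: 153 < QS < 369.
From triangle RQS: 1 < QS < 201.
Intersection: 153 < QS < 201, so integers 154 through 200: 47 values.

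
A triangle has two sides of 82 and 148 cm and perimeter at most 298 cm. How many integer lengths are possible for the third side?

2

Triangle inequality: 66 < x < 230. Perimeter ≤ 298 gives x ≤ 298 − 82 − 148 = 68.
So 66 < x ≤ 68; integers 67 through 68: 2 values.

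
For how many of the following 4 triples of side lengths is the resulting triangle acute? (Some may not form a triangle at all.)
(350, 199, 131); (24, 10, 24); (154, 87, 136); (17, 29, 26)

(350,199,131): 131+199 ≤ 350, not a triangle
(24,10,24): 10²+24² = 676 > 576 = 24² → acute
(154,87,136): 87²+136² = 26065 > 23716 = 154² → acute
(17,29,26): 17²+26² = 965 > 841 = 29² → acute
3 of the 4 are acute.

3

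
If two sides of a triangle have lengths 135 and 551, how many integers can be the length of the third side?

The third side lies in the open interval (416, 686).
Integers from 417 to 685 inclusive: 685 − 417 + 1 = 269.

269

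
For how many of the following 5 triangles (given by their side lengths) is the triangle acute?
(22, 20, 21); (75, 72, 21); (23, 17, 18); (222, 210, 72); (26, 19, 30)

3

(22,20,21): 20²+21² = 841 > 484 = 22² → acute
(75,72,21): 21²+72² = 5625 = 75² → right
(23,17,18): 17²+18² = 613 > 529 = 23² → acute
(222,210,72): 72²+210² = 49284 = 222² → right
(26,19,30): 19²+26² = 1037 > 900 = 30² → acute
3 of the 5 are acute.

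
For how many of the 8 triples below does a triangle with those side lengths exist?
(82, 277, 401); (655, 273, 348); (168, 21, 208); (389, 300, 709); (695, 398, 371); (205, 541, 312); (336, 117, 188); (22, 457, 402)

1

(82,277,401): 82+277 ≤ 401 → not valid
(273,348,655): 273+348 ≤ 655 → not valid
(21,168,208): 21+168 ≤ 208 → not valid
(300,389,709): 300+389 ≤ 709 → not valid
(371,398,695): 371+398 > 695 → valid
(205,312,541): 205+312 ≤ 541 → not valid
(117,188,336): 117+188 ≤ 336 → not valid
(22,402,457): 22+402 ≤ 457 → not valid
1 of the 8 triples forms a triangle.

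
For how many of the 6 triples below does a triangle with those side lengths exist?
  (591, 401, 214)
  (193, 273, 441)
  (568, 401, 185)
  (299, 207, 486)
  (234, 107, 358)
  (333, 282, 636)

(214,401,591): 214+401 > 591 → valid
(193,273,441): 193+273 > 441 → valid
(185,401,568): 185+401 > 568 → valid
(207,299,486): 207+299 > 486 → valid
(107,234,358): 107+234 ≤ 358 → not valid
(282,333,636): 282+333 ≤ 636 → not valid
4 of the 6 triples form a triangle.

4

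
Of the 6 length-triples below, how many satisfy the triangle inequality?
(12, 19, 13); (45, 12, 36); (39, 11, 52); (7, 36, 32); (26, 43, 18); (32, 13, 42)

5

(12,13,19): 12+13 > 19 → valid
(12,36,45): 12+36 > 45 → valid
(11,39,52): 11+39 ≤ 52 → not valid
(7,32,36): 7+32 > 36 → valid
(18,26,43): 18+26 > 43 → valid
(13,32,42): 13+32 > 42 → valid
5 of the 6 triples form a triangle.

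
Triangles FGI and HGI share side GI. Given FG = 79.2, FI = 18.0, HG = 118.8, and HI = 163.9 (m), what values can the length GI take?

From triangle FGI: |79.2 − 18.0| < GI < 79.2 + 18.0, i.e. 61.2 < GI < 97.2.
From triangle HGI: 45.1 < GI < 282.7.
Both must hold, so GI lies in the intersection.

61.2 < GI < 97.2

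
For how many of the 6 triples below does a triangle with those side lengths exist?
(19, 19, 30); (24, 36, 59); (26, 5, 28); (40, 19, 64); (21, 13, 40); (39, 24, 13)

(19,19,30): 19+19 > 30 → valid
(24,36,59): 24+36 > 59 → valid
(5,26,28): 5+26 > 28 → valid
(19,40,64): 19+40 ≤ 64 → not valid
(13,21,40): 13+21 ≤ 40 → not valid
(13,24,39): 13+24 ≤ 39 → not valid
3 of the 6 triples form a triangle.

3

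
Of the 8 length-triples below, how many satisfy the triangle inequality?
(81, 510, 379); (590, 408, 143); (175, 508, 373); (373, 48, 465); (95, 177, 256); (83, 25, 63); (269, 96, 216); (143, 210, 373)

(81,379,510): 81+379 ≤ 510 → not valid
(143,408,590): 143+408 ≤ 590 → not valid
(175,373,508): 175+373 > 508 → valid
(48,373,465): 48+373 ≤ 465 → not valid
(95,177,256): 95+177 > 256 → valid
(25,63,83): 25+63 > 83 → valid
(96,216,269): 96+216 > 269 → valid
(143,210,373): 143+210 ≤ 373 → not valid
4 of the 8 triples form a triangle.

4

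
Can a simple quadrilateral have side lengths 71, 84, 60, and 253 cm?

For a quadrilateral, each side must be shorter than the sum of the others.
Here the longest side is 253, but the remaining 3 sides sum to only 215.

No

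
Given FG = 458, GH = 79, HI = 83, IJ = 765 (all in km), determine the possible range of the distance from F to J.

145 ≤ FJ ≤ 1385 km

The maximum is all hops collinear in one direction: 458 + 79 + 83 + 765 = 1385.
The longest hop is 765; the others sum to 620. Folding the others back against it leaves at least 765 − 620 = 145.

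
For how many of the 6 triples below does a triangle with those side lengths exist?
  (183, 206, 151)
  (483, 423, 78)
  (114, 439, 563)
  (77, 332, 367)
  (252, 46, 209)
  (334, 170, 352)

(151,183,206): 151+183 > 206 → valid
(78,423,483): 78+423 > 483 → valid
(114,439,563): 114+439 ≤ 563 → not valid
(77,332,367): 77+332 > 367 → valid
(46,209,252): 46+209 > 252 → valid
(170,334,352): 170+334 > 352 → valid
5 of the 6 triples form a triangle.

5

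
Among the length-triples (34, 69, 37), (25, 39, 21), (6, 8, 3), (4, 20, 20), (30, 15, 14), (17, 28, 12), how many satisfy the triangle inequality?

(34,37,69): 34+37 > 69 → valid
(21,25,39): 21+25 > 39 → valid
(3,6,8): 3+6 > 8 → valid
(4,20,20): 4+20 > 20 → valid
(14,15,30): 14+15 ≤ 30 → not valid
(12,17,28): 12+17 > 28 → valid
5 of the 6 triples form a triangle.

5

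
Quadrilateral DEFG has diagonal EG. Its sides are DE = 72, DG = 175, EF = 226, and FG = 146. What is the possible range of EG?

103 < EG < 247

From triangle DEG: |72 − 175| < EG < 72 + 175, i.e. 103 < EG < 247.
From triangle FEG: 80 < EG < 372.
Both must hold, so EG lies in the intersection.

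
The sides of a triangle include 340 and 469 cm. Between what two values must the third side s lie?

129 < s < 809 (cm)

By the triangle inequality, s must be less than 340 + 469 = 809 and greater than |340 − 469| = 129.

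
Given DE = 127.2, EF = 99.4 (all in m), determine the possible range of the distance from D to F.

By the triangle inequality, |127.2 − 99.4| ≤ DF ≤ 127.2 + 99.4.

27.8 ≤ DF ≤ 226.6 m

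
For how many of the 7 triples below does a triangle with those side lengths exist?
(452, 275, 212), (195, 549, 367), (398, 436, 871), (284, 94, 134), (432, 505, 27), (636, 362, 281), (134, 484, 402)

4

(212,275,452): 212+275 > 452 → valid
(195,367,549): 195+367 > 549 → valid
(398,436,871): 398+436 ≤ 871 → not valid
(94,134,284): 94+134 ≤ 284 → not valid
(27,432,505): 27+432 ≤ 505 → not valid
(281,362,636): 281+362 > 636 → valid
(134,402,484): 134+402 > 484 → valid
4 of the 7 triples form a triangle.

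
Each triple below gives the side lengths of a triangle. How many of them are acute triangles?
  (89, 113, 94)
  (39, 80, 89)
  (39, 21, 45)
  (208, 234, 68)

1

(89,113,94): 89²+94² = 16757 > 12769 = 113² → acute
(39,80,89): 39²+80² = 7921 = 89² → right
(39,21,45): 21²+39² = 1962 < 2025 = 45² → obtuse
(208,234,68): 68²+208² = 47888 < 54756 = 234² → obtuse
1 of the 4 is acute.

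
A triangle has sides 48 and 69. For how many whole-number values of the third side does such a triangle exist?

The third side lies in the open interval (21, 117).
Integers from 22 to 116 inclusive: 116 − 22 + 1 = 95.

95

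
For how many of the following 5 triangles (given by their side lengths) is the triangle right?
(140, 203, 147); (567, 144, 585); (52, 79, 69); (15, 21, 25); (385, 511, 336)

(140,203,147): 140²+147² = 41209 = 203² → right
(567,144,585): 144²+567² = 342225 = 585² → right
(52,79,69): 52²+69² = 7465 > 6241 = 79² → acute
(15,21,25): 15²+21² = 666 > 625 = 25² → acute
(385,511,336): 336²+385² = 261121 = 511² → right
3 of the 5 are right.

3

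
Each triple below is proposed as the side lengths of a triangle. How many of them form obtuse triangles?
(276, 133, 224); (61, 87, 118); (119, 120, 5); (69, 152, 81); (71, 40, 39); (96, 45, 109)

(276,133,224): 133²+224² = 67865 < 76176 = 276² → obtuse
(61,87,118): 61²+87² = 11290 < 13924 = 118² → obtuse
(119,120,5): 5²+119² = 14186 < 14400 = 120² → obtuse
(69,152,81): 69+81 ≤ 152, not a triangle
(71,40,39): 39²+40² = 3121 < 5041 = 71² → obtuse
(96,45,109): 45²+96² = 11241 < 11881 = 109² → obtuse
5 of the 6 are obtuse.

5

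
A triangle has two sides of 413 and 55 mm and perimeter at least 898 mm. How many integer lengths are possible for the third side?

Triangle inequality: 358 < x < 468. Perimeter ≥ 898 gives x ≥ 898 − 413 − 55 = 430.
So 430 ≤ x < 468; integers 430 through 467: 38 values.

38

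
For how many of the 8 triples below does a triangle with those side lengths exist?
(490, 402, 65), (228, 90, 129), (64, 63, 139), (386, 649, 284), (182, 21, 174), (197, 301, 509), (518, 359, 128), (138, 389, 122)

(65,402,490): 65+402 ≤ 490 → not valid
(90,129,228): 90+129 ≤ 228 → not valid
(63,64,139): 63+64 ≤ 139 → not valid
(284,386,649): 284+386 > 649 → valid
(21,174,182): 21+174 > 182 → valid
(197,301,509): 197+301 ≤ 509 → not valid
(128,359,518): 128+359 ≤ 518 → not valid
(122,138,389): 122+138 ≤ 389 → not valid
2 of the 8 triples form a triangle.

2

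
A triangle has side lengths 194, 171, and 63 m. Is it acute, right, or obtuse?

obtuse

Compare the square of the longest side to the sum of squares of the other two: 63² + 171² = 33210 < 37636 = 194².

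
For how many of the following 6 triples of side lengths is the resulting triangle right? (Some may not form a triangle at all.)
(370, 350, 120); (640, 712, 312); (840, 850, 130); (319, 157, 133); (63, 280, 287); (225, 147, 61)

(370,350,120): 120²+350² = 136900 = 370² → right
(640,712,312): 312²+640² = 506944 = 712² → right
(840,850,130): 130²+840² = 722500 = 850² → right
(319,157,133): 133+157 ≤ 319, not a triangle
(63,280,287): 63²+280² = 82369 = 287² → right
(225,147,61): 61+147 ≤ 225, not a triangle
4 of the 6 are right.

4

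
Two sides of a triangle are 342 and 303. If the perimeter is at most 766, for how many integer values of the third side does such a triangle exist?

Triangle inequality: 39 < x < 645. Perimeter ≤ 766 gives x ≤ 766 − 342 − 303 = 121.
So 39 < x ≤ 121; integers 40 through 121: 82 values.

82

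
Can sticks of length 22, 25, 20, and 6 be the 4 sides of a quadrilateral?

A quadrilateral exists iff every side is shorter than the sum of the others — equivalently, the longest side is less than the sum of the rest.
Longest side 25 < 48 (sum of the remaining 3), so yes.

Yes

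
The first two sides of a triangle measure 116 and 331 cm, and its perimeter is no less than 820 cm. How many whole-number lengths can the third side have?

Triangle inequality: 215 < x < 447. Perimeter ≥ 820 gives x ≥ 820 − 116 − 331 = 373.
So 373 ≤ x < 447; integers 373 through 446: 74 values.

74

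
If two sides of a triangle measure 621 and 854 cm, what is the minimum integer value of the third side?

The third side must be strictly greater than |621 − 854| = 233.
The smallest integer above 233 is 234.

234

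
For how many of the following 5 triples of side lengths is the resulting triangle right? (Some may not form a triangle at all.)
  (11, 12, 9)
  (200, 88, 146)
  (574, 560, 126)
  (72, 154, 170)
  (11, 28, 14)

(11,12,9): 9²+11² = 202 > 144 = 12² → acute
(200,88,146): 88²+146² = 29060 < 40000 = 200² → obtuse
(574,560,126): 126²+560² = 329476 = 574² → right
(72,154,170): 72²+154² = 28900 = 170² → right
(11,28,14): 11+14 ≤ 28, not a triangle
2 of the 5 are right.

2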